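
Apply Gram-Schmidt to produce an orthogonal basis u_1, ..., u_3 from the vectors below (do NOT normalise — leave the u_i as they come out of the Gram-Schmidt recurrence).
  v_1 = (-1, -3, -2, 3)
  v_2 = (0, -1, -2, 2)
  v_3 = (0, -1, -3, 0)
Orthogonal basis:
  u_1 = (-1, -3, -2, 3)
  u_2 = (13/23, 16/23, -20/23, 7/23)
  u_3 = (-5/19, -12/19, -23/19, -29/19)

Apply the Gram-Schmidt recurrence
  u_1 = v_1
  u_i = v_i − Σ_{j<i} ((v_i · u_j) / (u_j · u_j)) · u_j.

Step by step this gives:
  u_1 = (-1, -3, -2, 3)
  u_2 = (13/23, 16/23, -20/23, 7/23)
  u_3 = (-5/19, -12/19, -23/19, -29/19)

Orthogonality check:
  u_2 · u_1 = 0 (should be 0)
  u_3 · u_1 = 0 (should be 0)
  u_3 · u_2 = 0 (should be 0)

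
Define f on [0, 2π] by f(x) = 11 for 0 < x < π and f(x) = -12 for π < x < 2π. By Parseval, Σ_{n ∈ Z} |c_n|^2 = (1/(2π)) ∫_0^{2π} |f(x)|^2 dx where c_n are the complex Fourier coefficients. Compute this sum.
Σ |c_n|^2 = 265/2

Parseval equates the L^2 energy of f (normalised by 1/(2π)) with the ℓ^2 sum of its Fourier coefficients: (1/(2π)) ∫_0^{2π} |f|^2 = Σ |c_n|^2.
Compute the left side: (1/(2π)) [∫_0^π 11^2 dx + ∫_π^{2π} (-12)^2 dx] = (1/(2π)) · (121π + 144π) = (121 + 144)/2 = 265/2.
So Σ_{n ∈ Z} |c_n|^2 = 265/2.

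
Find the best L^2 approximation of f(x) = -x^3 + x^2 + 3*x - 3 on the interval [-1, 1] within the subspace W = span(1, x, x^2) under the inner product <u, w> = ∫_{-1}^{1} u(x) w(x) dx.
g(x) = x^2 + 12*x/5 - 3

The best approximation g ∈ W is the orthogonal projection of f onto W. Writing g = a_0 + a_1 x + a_2 x^2, the coefficients solve the normal equations G · a = b where
  G_{ij} = <φ_i, φ_j> and b_i = <f, φ_i>, with φ_0 = 1, φ_1 = x, φ_2 = x^2.
G =
  [2, 0, 2/3]
  [0, 2/3, 0]
  [2/3, 0, 2/5],
b = (-16/3, 8/5, -8/5).
Solving gives a_0 = -3, a_1 = 12/5, a_2 = 1, so
  g(x) = x^2 + 12*x/5 - 3.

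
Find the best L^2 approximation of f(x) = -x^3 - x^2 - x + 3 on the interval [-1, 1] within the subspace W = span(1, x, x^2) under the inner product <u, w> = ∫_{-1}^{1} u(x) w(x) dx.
g(x) = -x^2 - 8*x/5 + 3

The best approximation g ∈ W is the orthogonal projection of f onto W. Writing g = a_0 + a_1 x + a_2 x^2, the coefficients solve the normal equations G · a = b where
  G_{ij} = <φ_i, φ_j> and b_i = <f, φ_i>, with φ_0 = 1, φ_1 = x, φ_2 = x^2.
G =
  [2, 0, 2/3]
  [0, 2/3, 0]
  [2/3, 0, 2/5],
b = (16/3, -16/15, 8/5).
Solving gives a_0 = 3, a_1 = -8/5, a_2 = -1, so
  g(x) = -x^2 - 8*x/5 + 3.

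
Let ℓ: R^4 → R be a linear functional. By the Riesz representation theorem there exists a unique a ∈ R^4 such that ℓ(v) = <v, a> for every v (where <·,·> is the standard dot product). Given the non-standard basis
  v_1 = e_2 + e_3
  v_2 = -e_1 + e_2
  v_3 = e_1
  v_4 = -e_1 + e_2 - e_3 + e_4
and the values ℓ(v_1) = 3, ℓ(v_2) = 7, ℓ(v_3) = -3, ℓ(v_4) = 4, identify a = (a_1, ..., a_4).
a = (-3, 4, -1, -4)

Write a = (a_1, ..., a_4) in the standard basis. For each basis vector v_i, ℓ(v_i) = <v_i, a> is a linear equation in the a_j's. Collect the n equations into a matrix system V a = ℓ, where row i of V is v_i (expressed in the standard basis). Since V is invertible (lower-triangular with 1s on the diagonal, up to permutation), solve by back-substitution:
  V =
[[0, 1, 1, 0],
 [-1, 1, 0, 0],
 [1, 0, 0, 0],
 [-1, 1, -1, 1]]
  V a = (3, 7, -3, 4)
Solving gives a = (-3, 4, -1, -4).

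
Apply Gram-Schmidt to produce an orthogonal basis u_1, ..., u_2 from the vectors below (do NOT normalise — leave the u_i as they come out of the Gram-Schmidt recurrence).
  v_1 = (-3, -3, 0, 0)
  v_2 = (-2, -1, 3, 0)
Orthogonal basis:
  u_1 = (-3, -3, 0, 0)
  u_2 = (-1/2, 1/2, 3, 0)

Apply the Gram-Schmidt recurrence
  u_1 = v_1
  u_i = v_i − Σ_{j<i} ((v_i · u_j) / (u_j · u_j)) · u_j.

Step by step this gives:
  u_1 = (-3, -3, 0, 0)
  u_2 = (-1/2, 1/2, 3, 0)

Orthogonality check:
  u_2 · u_1 = 0 (should be 0)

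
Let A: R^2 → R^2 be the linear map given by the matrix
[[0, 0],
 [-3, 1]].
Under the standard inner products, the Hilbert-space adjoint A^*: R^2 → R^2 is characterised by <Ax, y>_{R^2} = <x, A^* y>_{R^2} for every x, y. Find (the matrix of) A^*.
A^* = A^T =
[[0, -3],
 [0, 1]]

For real matrices with standard dot products, the defining identity <Ax, y> = <x, A^* y> gives (Ax)^T y = x^T (A^*) y, i.e. x^T A^T y = x^T (A^*) y. Since this holds for all x, y, we must have A^* = A^T. Therefore
A^* =
[[0, -3],
 [0, 1]].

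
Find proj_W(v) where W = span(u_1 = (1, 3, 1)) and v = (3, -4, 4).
proj_W(v) = (-5/11, -15/11, -5/11)

Set up U = [u_1 | ... | u_1] ∈ R^(3×1). The projector onto W = col(U) is P = U (U^T U)^(-1) U^T.
Compute U^T U =
  [11],
and U^T v = (-5).
Solve U^T U · c = U^T v for the coefficients: c = (-5/11). The projection is proj_W(v) = U c.
Check: (v - proj_W(v)) · u_1 = 0  (should be 0).
Result: proj_W(v) = (-5/11, -15/11, -5/11).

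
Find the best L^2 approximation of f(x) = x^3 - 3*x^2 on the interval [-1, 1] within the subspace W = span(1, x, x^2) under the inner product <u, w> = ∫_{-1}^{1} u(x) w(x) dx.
g(x) = -3*x^2 + 3*x/5

The best approximation g ∈ W is the orthogonal projection of f onto W. Writing g = a_0 + a_1 x + a_2 x^2, the coefficients solve the normal equations G · a = b where
  G_{ij} = <φ_i, φ_j> and b_i = <f, φ_i>, with φ_0 = 1, φ_1 = x, φ_2 = x^2.
G =
  [2, 0, 2/3]
  [0, 2/3, 0]
  [2/3, 0, 2/5],
b = (-2, 2/5, -6/5).
Solving gives a_0 = 0, a_1 = 3/5, a_2 = -3, so
  g(x) = -3*x^2 + 3*x/5.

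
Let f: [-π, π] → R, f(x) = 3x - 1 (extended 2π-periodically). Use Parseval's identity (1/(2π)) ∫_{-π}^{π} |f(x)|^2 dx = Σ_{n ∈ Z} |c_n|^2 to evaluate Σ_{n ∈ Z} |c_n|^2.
Σ |c_n|^2 = 3π^2 + 1

Expand and integrate term by term over [-π, π]:
  ∫ (3x)^2 dx = 9·(2π^3/3); ∫ 2·3·(-1)·x dx = 0 (odd integrand); ∫ (-1)^2 dx = 1·2π.
So (1/(2π)) ∫_{-π}^{π} (3x - 1)^2 dx = 9π^2/3 + 1 = 3π^2 + 1.
Parseval ⇒ Σ |c_n|^2 = 3π^2 + 1.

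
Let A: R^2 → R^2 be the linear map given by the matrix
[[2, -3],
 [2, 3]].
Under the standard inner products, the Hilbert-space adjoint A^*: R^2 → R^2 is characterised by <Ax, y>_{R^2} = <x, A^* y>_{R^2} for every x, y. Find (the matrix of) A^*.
A^* = A^T =
[[2, 2],
 [-3, 3]]

For real matrices with standard dot products, the defining identity <Ax, y> = <x, A^* y> gives (Ax)^T y = x^T (A^*) y, i.e. x^T A^T y = x^T (A^*) y. Since this holds for all x, y, we must have A^* = A^T. Therefore
A^* =
[[2, 2],
 [-3, 3]].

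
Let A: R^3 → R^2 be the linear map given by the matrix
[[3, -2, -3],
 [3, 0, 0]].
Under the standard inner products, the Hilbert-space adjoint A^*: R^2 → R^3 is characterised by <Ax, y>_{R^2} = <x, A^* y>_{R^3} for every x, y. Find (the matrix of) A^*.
A^* = A^T =
[[3, 3],
 [-2, 0],
 [-3, 0]]

For real matrices with standard dot products, the defining identity <Ax, y> = <x, A^* y> gives (Ax)^T y = x^T (A^*) y, i.e. x^T A^T y = x^T (A^*) y. Since this holds for all x, y, we must have A^* = A^T. Therefore
A^* =
[[3, 3],
 [-2, 0],
 [-3, 0]].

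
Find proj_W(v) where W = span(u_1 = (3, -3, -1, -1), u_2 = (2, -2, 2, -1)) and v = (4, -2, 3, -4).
proj_W(v) = (477/139, -477/139, 457/139, -236/139)

Set up U = [u_1 | ... | u_2] ∈ R^(4×2). The projector onto W = col(U) is P = U (U^T U)^(-1) U^T.
Compute U^T U =
  [20, 11]
  [11, 13],
and U^T v = (19, 22).
Solve U^T U · c = U^T v for the coefficients: c = (5/139, 231/139). The projection is proj_W(v) = U c.
Check: (v - proj_W(v)) · u_1 = 0  (should be 0).
Check: (v - proj_W(v)) · u_2 = 0  (should be 0).
Result: proj_W(v) = (477/139, -477/139, 457/139, -236/139).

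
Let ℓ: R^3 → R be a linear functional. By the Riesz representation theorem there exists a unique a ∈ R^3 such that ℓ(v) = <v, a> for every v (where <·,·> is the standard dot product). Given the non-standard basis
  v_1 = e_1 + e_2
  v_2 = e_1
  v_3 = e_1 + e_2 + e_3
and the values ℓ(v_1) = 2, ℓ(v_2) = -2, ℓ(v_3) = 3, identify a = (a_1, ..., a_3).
a = (-2, 4, 1)

Write a = (a_1, ..., a_3) in the standard basis. For each basis vector v_i, ℓ(v_i) = <v_i, a> is a linear equation in the a_j's. Collect the n equations into a matrix system V a = ℓ, where row i of V is v_i (expressed in the standard basis). Since V is invertible (lower-triangular with 1s on the diagonal, up to permutation), solve by back-substitution:
  V =
[[1, 1, 0],
 [1, 0, 0],
 [1, 1, 1]]
  V a = (2, -2, 3)
Solving gives a = (-2, 4, 1).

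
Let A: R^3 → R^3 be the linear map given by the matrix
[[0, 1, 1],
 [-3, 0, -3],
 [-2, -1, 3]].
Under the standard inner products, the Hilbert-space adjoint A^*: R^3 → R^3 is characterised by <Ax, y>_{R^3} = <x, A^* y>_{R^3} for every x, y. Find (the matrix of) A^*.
A^* = A^T =
[[0, -3, -2],
 [1, 0, -1],
 [1, -3, 3]]

For real matrices with standard dot products, the defining identity <Ax, y> = <x, A^* y> gives (Ax)^T y = x^T (A^*) y, i.e. x^T A^T y = x^T (A^*) y. Since this holds for all x, y, we must have A^* = A^T. Therefore
A^* =
[[0, -3, -2],
 [1, 0, -1],
 [1, -3, 3]].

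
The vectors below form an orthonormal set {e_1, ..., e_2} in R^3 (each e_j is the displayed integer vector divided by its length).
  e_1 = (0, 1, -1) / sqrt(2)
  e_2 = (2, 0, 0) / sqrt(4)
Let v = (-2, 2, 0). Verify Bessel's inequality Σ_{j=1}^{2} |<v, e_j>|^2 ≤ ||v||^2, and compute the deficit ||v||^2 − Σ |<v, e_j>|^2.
Σ |<v, e_j>|^2 = 6; ||v||^2 = 8; deficit = 2

Write each e_j = u_j / sqrt(<u_j, u_j>) where u_j is the displayed integer vector. Then <v, e_j> = <v, u_j> / sqrt(<u_j, u_j>), so |<v, e_j>|^2 = <v, u_j>^2 / <u_j, u_j>.
Coefficients: <v, e_1> = 2/sqrt(2), <v, e_2> = -4/sqrt(4).
Square and sum: Σ |<v, e_j>|^2 = 6.
Compute ||v||^2 = v·v = 8.
Deficit = 8 − 6 = 2 ≥ 0, confirming Bessel's inequality. (The deficit equals ||v − Σ <v,e_j> e_j||^2, the squared distance from v to span{e_j}.)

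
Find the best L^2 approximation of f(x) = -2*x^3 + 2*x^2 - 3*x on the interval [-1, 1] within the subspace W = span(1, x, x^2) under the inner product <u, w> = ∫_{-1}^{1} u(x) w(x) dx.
g(x) = 2*x^2 - 21*x/5

The best approximation g ∈ W is the orthogonal projection of f onto W. Writing g = a_0 + a_1 x + a_2 x^2, the coefficients solve the normal equations G · a = b where
  G_{ij} = <φ_i, φ_j> and b_i = <f, φ_i>, with φ_0 = 1, φ_1 = x, φ_2 = x^2.
G =
  [2, 0, 2/3]
  [0, 2/3, 0]
  [2/3, 0, 2/5],
b = (4/3, -14/5, 4/5).
Solving gives a_0 = 0, a_1 = -21/5, a_2 = 2, so
  g(x) = 2*x^2 - 21*x/5.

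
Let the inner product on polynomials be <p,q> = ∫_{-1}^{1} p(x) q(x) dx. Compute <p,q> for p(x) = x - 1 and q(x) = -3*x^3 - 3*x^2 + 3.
<p,q> = -26/5

Expand the product: p(x)·q(x) = -3*x^4 + 3*x^2 + 3*x - 3.
∫_{-1}^{1} of each monomial x^k gives [2/(k+1) if k even, 0 if k odd]. Integrating term-by-term (or equivalently evaluating the antiderivative F(x) = -3*x^5/5 + x^3 + 3*x^2/2 - 3*x at the endpoints):
  F(1) − F(−1) = -11/10 − (41/10) = -26/5.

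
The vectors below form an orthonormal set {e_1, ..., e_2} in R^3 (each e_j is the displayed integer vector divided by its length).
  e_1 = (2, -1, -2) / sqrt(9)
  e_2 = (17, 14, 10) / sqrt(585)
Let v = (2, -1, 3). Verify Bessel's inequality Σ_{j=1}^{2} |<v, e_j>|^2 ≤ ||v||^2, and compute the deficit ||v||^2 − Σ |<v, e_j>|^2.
Σ |<v, e_j>|^2 = 57/13; ||v||^2 = 14; deficit = 125/13

Write each e_j = u_j / sqrt(<u_j, u_j>) where u_j is the displayed integer vector. Then <v, e_j> = <v, u_j> / sqrt(<u_j, u_j>), so |<v, e_j>|^2 = <v, u_j>^2 / <u_j, u_j>.
Coefficients: <v, e_1> = -1/sqrt(9), <v, e_2> = 50/sqrt(585).
Square and sum: Σ |<v, e_j>|^2 = 57/13.
Compute ||v||^2 = v·v = 14.
Deficit = 14 − 57/13 = 125/13 ≥ 0, confirming Bessel's inequality. (The deficit equals ||v − Σ <v,e_j> e_j||^2, the squared distance from v to span{e_j}.)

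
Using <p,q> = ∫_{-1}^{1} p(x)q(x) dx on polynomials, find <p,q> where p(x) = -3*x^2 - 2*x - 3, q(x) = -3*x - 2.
<p,q> = 20

Expand the product: p(x)·q(x) = 9*x^3 + 12*x^2 + 13*x + 6.
∫_{-1}^{1} of each monomial x^k gives [2/(k+1) if k even, 0 if k odd]. Integrating term-by-term (or equivalently evaluating the antiderivative F(x) = 9*x^4/4 + 4*x^3 + 13*x^2/2 + 6*x at the endpoints):
  F(1) − F(−1) = 75/4 − (-5/4) = 20.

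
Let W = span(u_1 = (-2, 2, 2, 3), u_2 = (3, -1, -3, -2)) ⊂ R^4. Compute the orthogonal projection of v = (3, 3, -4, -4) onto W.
proj_W(v) = (318/83, -26/83, -318/83, -112/83)

Set up U = [u_1 | ... | u_2] ∈ R^(4×2). The projector onto W = col(U) is P = U (U^T U)^(-1) U^T.
Compute U^T U =
  [21, -20]
  [-20, 23],
and U^T v = (-20, 26).
Solve U^T U · c = U^T v for the coefficients: c = (60/83, 146/83). The projection is proj_W(v) = U c.
Check: (v - proj_W(v)) · u_1 = 0  (should be 0).
Check: (v - proj_W(v)) · u_2 = 0  (should be 0).
Result: proj_W(v) = (318/83, -26/83, -318/83, -112/83).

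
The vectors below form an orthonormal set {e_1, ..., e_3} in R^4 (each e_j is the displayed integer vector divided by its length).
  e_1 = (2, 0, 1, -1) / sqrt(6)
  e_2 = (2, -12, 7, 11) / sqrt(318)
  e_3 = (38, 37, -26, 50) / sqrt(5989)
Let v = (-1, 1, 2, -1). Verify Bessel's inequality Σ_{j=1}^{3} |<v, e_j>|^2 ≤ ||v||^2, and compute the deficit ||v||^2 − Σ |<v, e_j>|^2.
Σ |<v, e_j>|^2 = 262/113; ||v||^2 = 7; deficit = 529/113

Write each e_j = u_j / sqrt(<u_j, u_j>) where u_j is the displayed integer vector. Then <v, e_j> = <v, u_j> / sqrt(<u_j, u_j>), so |<v, e_j>|^2 = <v, u_j>^2 / <u_j, u_j>.
Coefficients: <v, e_1> = 1/sqrt(6), <v, e_2> = -11/sqrt(318), <v, e_3> = -103/sqrt(5989).
Square and sum: Σ |<v, e_j>|^2 = 262/113.
Compute ||v||^2 = v·v = 7.
Deficit = 7 − 262/113 = 529/113 ≥ 0, confirming Bessel's inequality. (The deficit equals ||v − Σ <v,e_j> e_j||^2, the squared distance from v to span{e_j}.)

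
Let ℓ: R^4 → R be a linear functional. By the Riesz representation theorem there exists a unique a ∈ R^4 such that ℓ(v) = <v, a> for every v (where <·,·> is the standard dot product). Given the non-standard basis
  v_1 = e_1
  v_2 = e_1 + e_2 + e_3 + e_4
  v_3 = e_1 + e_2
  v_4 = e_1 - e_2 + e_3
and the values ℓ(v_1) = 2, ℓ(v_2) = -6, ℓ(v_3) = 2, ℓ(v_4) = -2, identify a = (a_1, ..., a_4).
a = (2, 0, -4, -4)

Write a = (a_1, ..., a_4) in the standard basis. For each basis vector v_i, ℓ(v_i) = <v_i, a> is a linear equation in the a_j's. Collect the n equations into a matrix system V a = ℓ, where row i of V is v_i (expressed in the standard basis). Since V is invertible (lower-triangular with 1s on the diagonal, up to permutation), solve by back-substitution:
  V =
[[1, 0, 0, 0],
 [1, 1, 1, 1],
 [1, 1, 0, 0],
 [1, -1, 1, 0]]
  V a = (2, -6, 2, -2)
Solving gives a = (2, 0, -4, -4).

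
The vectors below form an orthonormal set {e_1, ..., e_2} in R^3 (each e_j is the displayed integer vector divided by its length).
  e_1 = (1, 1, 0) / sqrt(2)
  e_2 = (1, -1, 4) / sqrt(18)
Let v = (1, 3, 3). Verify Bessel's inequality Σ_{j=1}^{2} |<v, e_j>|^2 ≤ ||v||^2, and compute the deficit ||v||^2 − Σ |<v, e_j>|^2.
Σ |<v, e_j>|^2 = 122/9; ||v||^2 = 19; deficit = 49/9

Write each e_j = u_j / sqrt(<u_j, u_j>) where u_j is the displayed integer vector. Then <v, e_j> = <v, u_j> / sqrt(<u_j, u_j>), so |<v, e_j>|^2 = <v, u_j>^2 / <u_j, u_j>.
Coefficients: <v, e_1> = 4/sqrt(2), <v, e_2> = 10/sqrt(18).
Square and sum: Σ |<v, e_j>|^2 = 122/9.
Compute ||v||^2 = v·v = 19.
Deficit = 19 − 122/9 = 49/9 ≥ 0, confirming Bessel's inequality. (The deficit equals ||v − Σ <v,e_j> e_j||^2, the squared distance from v to span{e_j}.)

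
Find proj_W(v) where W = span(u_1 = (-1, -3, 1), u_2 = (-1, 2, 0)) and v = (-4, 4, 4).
proj_W(v) = (-76/15, 52/15, 4/3)

Set up U = [u_1 | ... | u_2] ∈ R^(3×2). The projector onto W = col(U) is P = U (U^T U)^(-1) U^T.
Compute U^T U =
  [11, -5]
  [-5, 5],
and U^T v = (-4, 12).
Solve U^T U · c = U^T v for the coefficients: c = (4/3, 56/15). The projection is proj_W(v) = U c.
Check: (v - proj_W(v)) · u_1 = 0  (should be 0).
Check: (v - proj_W(v)) · u_2 = 0  (should be 0).
Result: proj_W(v) = (-76/15, 52/15, 4/3).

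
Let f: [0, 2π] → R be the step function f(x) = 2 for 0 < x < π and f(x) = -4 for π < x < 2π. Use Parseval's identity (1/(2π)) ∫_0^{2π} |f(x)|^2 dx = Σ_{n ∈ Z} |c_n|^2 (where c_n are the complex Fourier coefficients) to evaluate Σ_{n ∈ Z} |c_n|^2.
Σ |c_n|^2 = 10

Parseval equates the L^2 energy of f (normalised by 1/(2π)) with the ℓ^2 sum of its Fourier coefficients: (1/(2π)) ∫_0^{2π} |f|^2 = Σ |c_n|^2.
Compute the left side: (1/(2π)) [∫_0^π 2^2 dx + ∫_π^{2π} (-4)^2 dx] = (1/(2π)) · (4π + 16π) = (4 + 16)/2 = 10.
So Σ_{n ∈ Z} |c_n|^2 = 10.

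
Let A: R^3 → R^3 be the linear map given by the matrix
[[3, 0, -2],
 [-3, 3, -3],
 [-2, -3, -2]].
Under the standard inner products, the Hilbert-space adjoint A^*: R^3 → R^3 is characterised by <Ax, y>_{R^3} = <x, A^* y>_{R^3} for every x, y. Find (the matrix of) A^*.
A^* = A^T =
[[3, -3, -2],
 [0, 3, -3],
 [-2, -3, -2]]

For real matrices with standard dot products, the defining identity <Ax, y> = <x, A^* y> gives (Ax)^T y = x^T (A^*) y, i.e. x^T A^T y = x^T (A^*) y. Since this holds for all x, y, we must have A^* = A^T. Therefore
A^* =
[[3, -3, -2],
 [0, 3, -3],
 [-2, -3, -2]].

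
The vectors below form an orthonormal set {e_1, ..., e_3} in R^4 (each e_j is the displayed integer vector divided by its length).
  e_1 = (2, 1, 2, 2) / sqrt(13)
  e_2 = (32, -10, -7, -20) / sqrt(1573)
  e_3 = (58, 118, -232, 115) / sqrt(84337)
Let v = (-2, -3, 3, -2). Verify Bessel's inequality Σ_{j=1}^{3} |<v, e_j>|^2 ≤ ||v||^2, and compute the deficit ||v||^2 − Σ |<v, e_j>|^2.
Σ |<v, e_j>|^2 = 17546/697; ||v||^2 = 26; deficit = 576/697

Write each e_j = u_j / sqrt(<u_j, u_j>) where u_j is the displayed integer vector. Then <v, e_j> = <v, u_j> / sqrt(<u_j, u_j>), so |<v, e_j>|^2 = <v, u_j>^2 / <u_j, u_j>.
Coefficients: <v, e_1> = -5/sqrt(13), <v, e_2> = -15/sqrt(1573), <v, e_3> = -1396/sqrt(84337).
Square and sum: Σ |<v, e_j>|^2 = 17546/697.
Compute ||v||^2 = v·v = 26.
Deficit = 26 − 17546/697 = 576/697 ≥ 0, confirming Bessel's inequality. (The deficit equals ||v − Σ <v,e_j> e_j||^2, the squared distance from v to span{e_j}.)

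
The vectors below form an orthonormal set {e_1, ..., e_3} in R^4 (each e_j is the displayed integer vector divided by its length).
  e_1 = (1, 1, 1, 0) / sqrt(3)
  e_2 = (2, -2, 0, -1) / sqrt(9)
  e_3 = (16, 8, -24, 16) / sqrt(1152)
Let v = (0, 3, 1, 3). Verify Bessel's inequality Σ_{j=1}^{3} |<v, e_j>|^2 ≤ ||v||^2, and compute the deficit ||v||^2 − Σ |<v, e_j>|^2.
Σ |<v, e_j>|^2 = 49/3; ||v||^2 = 19; deficit = 8/3

Write each e_j = u_j / sqrt(<u_j, u_j>) where u_j is the displayed integer vector. Then <v, e_j> = <v, u_j> / sqrt(<u_j, u_j>), so |<v, e_j>|^2 = <v, u_j>^2 / <u_j, u_j>.
Coefficients: <v, e_1> = 4/sqrt(3), <v, e_2> = -9/sqrt(9), <v, e_3> = 48/sqrt(1152).
Square and sum: Σ |<v, e_j>|^2 = 49/3.
Compute ||v||^2 = v·v = 19.
Deficit = 19 − 49/3 = 8/3 ≥ 0, confirming Bessel's inequality. (The deficit equals ||v − Σ <v,e_j> e_j||^2, the squared distance from v to span{e_j}.)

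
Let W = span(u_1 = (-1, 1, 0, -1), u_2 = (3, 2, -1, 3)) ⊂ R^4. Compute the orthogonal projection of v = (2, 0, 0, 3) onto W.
proj_W(v) = (130/53, -5/53, -25/53, 130/53)

Set up U = [u_1 | ... | u_2] ∈ R^(4×2). The projector onto W = col(U) is P = U (U^T U)^(-1) U^T.
Compute U^T U =
  [3, -4]
  [-4, 23],
and U^T v = (-5, 15).
Solve U^T U · c = U^T v for the coefficients: c = (-55/53, 25/53). The projection is proj_W(v) = U c.
Check: (v - proj_W(v)) · u_1 = 0  (should be 0).
Check: (v - proj_W(v)) · u_2 = 0  (should be 0).
Result: proj_W(v) = (130/53, -5/53, -25/53, 130/53).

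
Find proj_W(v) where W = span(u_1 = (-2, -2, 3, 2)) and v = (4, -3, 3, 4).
proj_W(v) = (-10/7, -10/7, 15/7, 10/7)

Set up U = [u_1 | ... | u_1] ∈ R^(4×1). The projector onto W = col(U) is P = U (U^T U)^(-1) U^T.
Compute U^T U =
  [21],
and U^T v = (15).
Solve U^T U · c = U^T v for the coefficients: c = (5/7). The projection is proj_W(v) = U c.
Check: (v - proj_W(v)) · u_1 = 0  (should be 0).
Result: proj_W(v) = (-10/7, -10/7, 15/7, 10/7).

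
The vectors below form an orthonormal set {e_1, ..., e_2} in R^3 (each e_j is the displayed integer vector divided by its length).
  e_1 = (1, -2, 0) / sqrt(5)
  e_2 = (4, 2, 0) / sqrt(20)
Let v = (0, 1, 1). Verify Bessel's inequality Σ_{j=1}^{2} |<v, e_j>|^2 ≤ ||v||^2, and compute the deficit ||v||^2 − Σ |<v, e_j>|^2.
Σ |<v, e_j>|^2 = 1; ||v||^2 = 2; deficit = 1

Write each e_j = u_j / sqrt(<u_j, u_j>) where u_j is the displayed integer vector. Then <v, e_j> = <v, u_j> / sqrt(<u_j, u_j>), so |<v, e_j>|^2 = <v, u_j>^2 / <u_j, u_j>.
Coefficients: <v, e_1> = -2/sqrt(5), <v, e_2> = 2/sqrt(20).
Square and sum: Σ |<v, e_j>|^2 = 1.
Compute ||v||^2 = v·v = 2.
Deficit = 2 − 1 = 1 ≥ 0, confirming Bessel's inequality. (The deficit equals ||v − Σ <v,e_j> e_j||^2, the squared distance from v to span{e_j}.)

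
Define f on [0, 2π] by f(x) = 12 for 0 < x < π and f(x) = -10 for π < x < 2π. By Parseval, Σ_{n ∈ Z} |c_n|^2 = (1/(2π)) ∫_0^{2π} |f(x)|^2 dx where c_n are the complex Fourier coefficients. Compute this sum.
Σ |c_n|^2 = 122

Parseval equates the L^2 energy of f (normalised by 1/(2π)) with the ℓ^2 sum of its Fourier coefficients: (1/(2π)) ∫_0^{2π} |f|^2 = Σ |c_n|^2.
Compute the left side: (1/(2π)) [∫_0^π 12^2 dx + ∫_π^{2π} (-10)^2 dx] = (1/(2π)) · (144π + 100π) = (144 + 100)/2 = 122.
So Σ_{n ∈ Z} |c_n|^2 = 122.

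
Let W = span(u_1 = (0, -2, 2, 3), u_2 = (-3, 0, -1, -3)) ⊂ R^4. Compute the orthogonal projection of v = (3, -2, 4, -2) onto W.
proj_W(v) = (159/202, -37/101, 127/202, 135/101)

Set up U = [u_1 | ... | u_2] ∈ R^(4×2). The projector onto W = col(U) is P = U (U^T U)^(-1) U^T.
Compute U^T U =
  [17, -11]
  [-11, 19],
and U^T v = (6, -7).
Solve U^T U · c = U^T v for the coefficients: c = (37/202, -53/202). The projection is proj_W(v) = U c.
Check: (v - proj_W(v)) · u_1 = 0  (should be 0).
Check: (v - proj_W(v)) · u_2 = 0  (should be 0).
Result: proj_W(v) = (159/202, -37/101, 127/202, 135/101).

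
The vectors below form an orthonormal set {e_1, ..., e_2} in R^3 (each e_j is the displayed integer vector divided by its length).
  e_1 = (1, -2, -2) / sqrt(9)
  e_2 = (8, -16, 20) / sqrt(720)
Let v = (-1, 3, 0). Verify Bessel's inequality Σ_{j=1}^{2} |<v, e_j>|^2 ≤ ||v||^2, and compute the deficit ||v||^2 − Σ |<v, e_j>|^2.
Σ |<v, e_j>|^2 = 49/5; ||v||^2 = 10; deficit = 1/5

Write each e_j = u_j / sqrt(<u_j, u_j>) where u_j is the displayed integer vector. Then <v, e_j> = <v, u_j> / sqrt(<u_j, u_j>), so |<v, e_j>|^2 = <v, u_j>^2 / <u_j, u_j>.
Coefficients: <v, e_1> = -7/sqrt(9), <v, e_2> = -56/sqrt(720).
Square and sum: Σ |<v, e_j>|^2 = 49/5.
Compute ||v||^2 = v·v = 10.
Deficit = 10 − 49/5 = 1/5 ≥ 0, confirming Bessel's inequality. (The deficit equals ||v − Σ <v,e_j> e_j||^2, the squared distance from v to span{e_j}.)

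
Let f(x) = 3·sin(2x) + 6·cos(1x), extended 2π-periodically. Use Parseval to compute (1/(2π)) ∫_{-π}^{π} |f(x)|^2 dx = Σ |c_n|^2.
Σ |c_n|^2 = 45/2

Expand |f|^2 and use orthogonality of {sin(nx), cos(mx)} on [-π, π]:
  ∫_{-π}^{π} sin(nx)^2 dx = π, ∫ cos(mx)^2 dx = π, and cross terms integrate to 0.
So ∫_{-π}^{π} f(x)^2 dx = 3^2 · π + 6^2 · π = (9 + 36)π.
Divide by 2π: (9 + 36)/2 = 45/2.
By Parseval, this equals Σ |c_n|^2.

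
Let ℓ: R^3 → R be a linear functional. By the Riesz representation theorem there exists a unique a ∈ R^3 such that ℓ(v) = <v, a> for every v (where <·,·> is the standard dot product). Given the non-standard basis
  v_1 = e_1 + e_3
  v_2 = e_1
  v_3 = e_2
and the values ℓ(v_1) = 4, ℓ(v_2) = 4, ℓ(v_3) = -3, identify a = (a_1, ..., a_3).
a = (4, -3, 0)

Write a = (a_1, ..., a_3) in the standard basis. For each basis vector v_i, ℓ(v_i) = <v_i, a> is a linear equation in the a_j's. Collect the n equations into a matrix system V a = ℓ, where row i of V is v_i (expressed in the standard basis). Since V is invertible (lower-triangular with 1s on the diagonal, up to permutation), solve by back-substitution:
  V =
[[1, 0, 1],
 [1, 0, 0],
 [0, 1, 0]]
  V a = (4, 4, -3)
Solving gives a = (4, -3, 0).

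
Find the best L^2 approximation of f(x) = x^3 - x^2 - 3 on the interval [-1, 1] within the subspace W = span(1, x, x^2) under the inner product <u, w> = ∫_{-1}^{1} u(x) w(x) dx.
g(x) = -x^2 + 3*x/5 - 3

The best approximation g ∈ W is the orthogonal projection of f onto W. Writing g = a_0 + a_1 x + a_2 x^2, the coefficients solve the normal equations G · a = b where
  G_{ij} = <φ_i, φ_j> and b_i = <f, φ_i>, with φ_0 = 1, φ_1 = x, φ_2 = x^2.
G =
  [2, 0, 2/3]
  [0, 2/3, 0]
  [2/3, 0, 2/5],
b = (-20/3, 2/5, -12/5).
Solving gives a_0 = -3, a_1 = 3/5, a_2 = -1, so
  g(x) = -x^2 + 3*x/5 - 3.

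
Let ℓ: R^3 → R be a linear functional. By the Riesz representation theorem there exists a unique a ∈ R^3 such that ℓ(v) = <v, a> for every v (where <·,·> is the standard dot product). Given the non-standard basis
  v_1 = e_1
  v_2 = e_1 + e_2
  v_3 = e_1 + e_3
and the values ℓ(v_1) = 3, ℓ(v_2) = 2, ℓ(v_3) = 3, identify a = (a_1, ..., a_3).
a = (3, -1, 0)

Write a = (a_1, ..., a_3) in the standard basis. For each basis vector v_i, ℓ(v_i) = <v_i, a> is a linear equation in the a_j's. Collect the n equations into a matrix system V a = ℓ, where row i of V is v_i (expressed in the standard basis). Since V is invertible (lower-triangular with 1s on the diagonal, up to permutation), solve by back-substitution:
  V =
[[1, 0, 0],
 [1, 1, 0],
 [1, 0, 1]]
  V a = (3, 2, 3)
Solving gives a = (3, -1, 0).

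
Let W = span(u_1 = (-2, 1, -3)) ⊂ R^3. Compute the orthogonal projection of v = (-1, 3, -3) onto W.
proj_W(v) = (-2, 1, -3)

Set up U = [u_1 | ... | u_1] ∈ R^(3×1). The projector onto W = col(U) is P = U (U^T U)^(-1) U^T.
Compute U^T U =
  [14],
and U^T v = (14).
Solve U^T U · c = U^T v for the coefficients: c = (1). The projection is proj_W(v) = U c.
Check: (v - proj_W(v)) · u_1 = 0  (should be 0).
Result: proj_W(v) = (-2, 1, -3).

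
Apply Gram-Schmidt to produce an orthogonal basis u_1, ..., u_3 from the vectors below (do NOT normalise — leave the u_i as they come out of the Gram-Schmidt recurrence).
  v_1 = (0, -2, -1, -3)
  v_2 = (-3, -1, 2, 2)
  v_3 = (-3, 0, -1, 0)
Orthogonal basis:
  u_1 = (0, -2, -1, -3)
  u_2 = (-3, -13/7, 11/7, 5/7)
  u_3 = (-14/9, 28/27, -91/54, -7/54)

Apply the Gram-Schmidt recurrence
  u_1 = v_1
  u_i = v_i − Σ_{j<i} ((v_i · u_j) / (u_j · u_j)) · u_j.

Step by step this gives:
  u_1 = (0, -2, -1, -3)
  u_2 = (-3, -13/7, 11/7, 5/7)
  u_3 = (-14/9, 28/27, -91/54, -7/54)

Orthogonality check:
  u_2 · u_1 = 0 (should be 0)
  u_3 · u_1 = 0 (should be 0)
  u_3 · u_2 = 0 (should be 0)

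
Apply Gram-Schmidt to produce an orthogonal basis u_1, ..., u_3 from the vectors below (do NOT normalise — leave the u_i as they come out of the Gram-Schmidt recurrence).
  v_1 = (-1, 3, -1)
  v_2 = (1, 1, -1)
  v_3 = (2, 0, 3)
Orthogonal basis:
  u_1 = (-1, 3, -1)
  u_2 = (14/11, 2/11, -8/11)
  u_3 = (4/3, 4/3, 8/3)

Apply the Gram-Schmidt recurrence
  u_1 = v_1
  u_i = v_i − Σ_{j<i} ((v_i · u_j) / (u_j · u_j)) · u_j.

Step by step this gives:
  u_1 = (-1, 3, -1)
  u_2 = (14/11, 2/11, -8/11)
  u_3 = (4/3, 4/3, 8/3)

Orthogonality check:
  u_2 · u_1 = 0 (should be 0)
  u_3 · u_1 = 0 (should be 0)
  u_3 · u_2 = 0 (should be 0)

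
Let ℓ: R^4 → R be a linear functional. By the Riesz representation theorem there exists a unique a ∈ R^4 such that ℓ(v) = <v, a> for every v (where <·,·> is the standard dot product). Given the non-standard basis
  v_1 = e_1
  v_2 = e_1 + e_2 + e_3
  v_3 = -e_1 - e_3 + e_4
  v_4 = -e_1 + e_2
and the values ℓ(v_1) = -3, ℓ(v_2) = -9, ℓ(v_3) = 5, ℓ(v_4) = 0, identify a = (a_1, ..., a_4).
a = (-3, -3, -3, -1)

Write a = (a_1, ..., a_4) in the standard basis. For each basis vector v_i, ℓ(v_i) = <v_i, a> is a linear equation in the a_j's. Collect the n equations into a matrix system V a = ℓ, where row i of V is v_i (expressed in the standard basis). Since V is invertible (lower-triangular with 1s on the diagonal, up to permutation), solve by back-substitution:
  V =
[[1, 0, 0, 0],
 [1, 1, 1, 0],
 [-1, 0, -1, 1],
 [-1, 1, 0, 0]]
  V a = (-3, -9, 5, 0)
Solving gives a = (-3, -3, -3, -1).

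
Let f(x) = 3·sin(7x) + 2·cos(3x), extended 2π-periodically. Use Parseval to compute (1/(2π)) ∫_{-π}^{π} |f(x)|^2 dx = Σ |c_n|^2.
Σ |c_n|^2 = 13/2

Expand |f|^2 and use orthogonality of {sin(nx), cos(mx)} on [-π, π]:
  ∫_{-π}^{π} sin(nx)^2 dx = π, ∫ cos(mx)^2 dx = π, and cross terms integrate to 0.
So ∫_{-π}^{π} f(x)^2 dx = 3^2 · π + 2^2 · π = (9 + 4)π.
Divide by 2π: (9 + 4)/2 = 13/2.
By Parseval, this equals Σ |c_n|^2.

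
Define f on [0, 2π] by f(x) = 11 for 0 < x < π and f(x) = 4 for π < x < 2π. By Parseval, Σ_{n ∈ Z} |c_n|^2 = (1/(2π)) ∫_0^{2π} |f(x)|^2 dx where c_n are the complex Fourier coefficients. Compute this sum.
Σ |c_n|^2 = 137/2

Parseval equates the L^2 energy of f (normalised by 1/(2π)) with the ℓ^2 sum of its Fourier coefficients: (1/(2π)) ∫_0^{2π} |f|^2 = Σ |c_n|^2.
Compute the left side: (1/(2π)) [∫_0^π 11^2 dx + ∫_π^{2π} 4^2 dx] = (1/(2π)) · (121π + 16π) = (121 + 16)/2 = 137/2.
So Σ_{n ∈ Z} |c_n|^2 = 137/2.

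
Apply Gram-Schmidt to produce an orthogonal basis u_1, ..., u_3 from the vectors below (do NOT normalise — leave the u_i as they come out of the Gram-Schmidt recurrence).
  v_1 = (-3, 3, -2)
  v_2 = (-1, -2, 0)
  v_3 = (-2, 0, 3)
Orthogonal basis:
  u_1 = (-3, 3, -2)
  u_2 = (-31/22, -35/22, -3/11)
  u_3 = (-140/101, 70/101, 315/101)

Apply the Gram-Schmidt recurrence
  u_1 = v_1
  u_i = v_i − Σ_{j<i} ((v_i · u_j) / (u_j · u_j)) · u_j.

Step by step this gives:
  u_1 = (-3, 3, -2)
  u_2 = (-31/22, -35/22, -3/11)
  u_3 = (-140/101, 70/101, 315/101)

Orthogonality check:
  u_2 · u_1 = 0 (should be 0)
  u_3 · u_1 = 0 (should be 0)
  u_3 · u_2 = 0 (should be 0)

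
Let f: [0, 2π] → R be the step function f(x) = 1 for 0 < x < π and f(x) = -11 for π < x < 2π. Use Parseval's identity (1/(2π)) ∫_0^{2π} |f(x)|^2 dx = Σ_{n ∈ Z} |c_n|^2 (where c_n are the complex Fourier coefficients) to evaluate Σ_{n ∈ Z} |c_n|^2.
Σ |c_n|^2 = 61

Parseval equates the L^2 energy of f (normalised by 1/(2π)) with the ℓ^2 sum of its Fourier coefficients: (1/(2π)) ∫_0^{2π} |f|^2 = Σ |c_n|^2.
Compute the left side: (1/(2π)) [∫_0^π 1^2 dx + ∫_π^{2π} (-11)^2 dx] = (1/(2π)) · (1π + 121π) = (1 + 121)/2 = 61.
So Σ_{n ∈ Z} |c_n|^2 = 61.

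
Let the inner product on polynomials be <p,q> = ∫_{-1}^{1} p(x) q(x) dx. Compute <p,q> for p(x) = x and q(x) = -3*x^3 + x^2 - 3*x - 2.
<p,q> = -16/5

Expand the product: p(x)·q(x) = -3*x^4 + x^3 - 3*x^2 - 2*x.
∫_{-1}^{1} of each monomial x^k gives [2/(k+1) if k even, 0 if k odd]. Integrating term-by-term (or equivalently evaluating the antiderivative F(x) = -3*x^5/5 + x^4/4 - x^3 - x^2 at the endpoints):
  F(1) − F(−1) = -47/20 − (17/20) = -16/5.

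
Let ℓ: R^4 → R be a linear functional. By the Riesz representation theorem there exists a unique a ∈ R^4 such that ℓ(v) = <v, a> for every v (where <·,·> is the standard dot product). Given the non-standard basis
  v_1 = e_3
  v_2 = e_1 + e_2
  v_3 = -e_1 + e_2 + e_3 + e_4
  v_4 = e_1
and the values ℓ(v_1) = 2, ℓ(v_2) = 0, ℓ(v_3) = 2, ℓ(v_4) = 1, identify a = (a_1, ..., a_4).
a = (1, -1, 2, 2)

Write a = (a_1, ..., a_4) in the standard basis. For each basis vector v_i, ℓ(v_i) = <v_i, a> is a linear equation in the a_j's. Collect the n equations into a matrix system V a = ℓ, where row i of V is v_i (expressed in the standard basis). Since V is invertible (lower-triangular with 1s on the diagonal, up to permutation), solve by back-substitution:
  V =
[[0, 0, 1, 0],
 [1, 1, 0, 0],
 [-1, 1, 1, 1],
 [1, 0, 0, 0]]
  V a = (2, 0, 2, 1)
Solving gives a = (1, -1, 2, 2).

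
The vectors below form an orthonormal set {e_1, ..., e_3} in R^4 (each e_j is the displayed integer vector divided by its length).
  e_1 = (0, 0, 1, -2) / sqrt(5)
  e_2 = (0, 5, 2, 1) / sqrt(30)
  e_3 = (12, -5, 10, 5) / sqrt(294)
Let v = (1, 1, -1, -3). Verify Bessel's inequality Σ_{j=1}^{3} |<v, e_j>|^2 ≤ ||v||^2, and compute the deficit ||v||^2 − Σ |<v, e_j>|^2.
Σ |<v, e_j>|^2 = 299/49; ||v||^2 = 12; deficit = 289/49

Write each e_j = u_j / sqrt(<u_j, u_j>) where u_j is the displayed integer vector. Then <v, e_j> = <v, u_j> / sqrt(<u_j, u_j>), so |<v, e_j>|^2 = <v, u_j>^2 / <u_j, u_j>.
Coefficients: <v, e_1> = 5/sqrt(5), <v, e_2> = 0/sqrt(30), <v, e_3> = -18/sqrt(294).
Square and sum: Σ |<v, e_j>|^2 = 299/49.
Compute ||v||^2 = v·v = 12.
Deficit = 12 − 299/49 = 289/49 ≥ 0, confirming Bessel's inequality. (The deficit equals ||v − Σ <v,e_j> e_j||^2, the squared distance from v to span{e_j}.)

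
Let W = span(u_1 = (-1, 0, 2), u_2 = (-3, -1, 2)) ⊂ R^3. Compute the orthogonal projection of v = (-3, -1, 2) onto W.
proj_W(v) = (-3, -1, 2)

Set up U = [u_1 | ... | u_2] ∈ R^(3×2). The projector onto W = col(U) is P = U (U^T U)^(-1) U^T.
Compute U^T U =
  [5, 7]
  [7, 14],
and U^T v = (7, 14).
Solve U^T U · c = U^T v for the coefficients: c = (0, 1). The projection is proj_W(v) = U c.
Check: (v - proj_W(v)) · u_1 = 0  (should be 0).
Check: (v - proj_W(v)) · u_2 = 0  (should be 0).
Result: proj_W(v) = (-3, -1, 2).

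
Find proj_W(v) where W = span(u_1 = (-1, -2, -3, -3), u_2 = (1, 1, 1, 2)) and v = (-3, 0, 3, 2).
proj_W(v) = (-16/17, 20/17, 56/17, 4/17)

Set up U = [u_1 | ... | u_2] ∈ R^(4×2). The projector onto W = col(U) is P = U (U^T U)^(-1) U^T.
Compute U^T U =
  [23, -12]
  [-12, 7],
and U^T v = (-12, 4).
Solve U^T U · c = U^T v for the coefficients: c = (-36/17, -52/17). The projection is proj_W(v) = U c.
Check: (v - proj_W(v)) · u_1 = 0  (should be 0).
Check: (v - proj_W(v)) · u_2 = 0  (should be 0).
Result: proj_W(v) = (-16/17, 20/17, 56/17, 4/17).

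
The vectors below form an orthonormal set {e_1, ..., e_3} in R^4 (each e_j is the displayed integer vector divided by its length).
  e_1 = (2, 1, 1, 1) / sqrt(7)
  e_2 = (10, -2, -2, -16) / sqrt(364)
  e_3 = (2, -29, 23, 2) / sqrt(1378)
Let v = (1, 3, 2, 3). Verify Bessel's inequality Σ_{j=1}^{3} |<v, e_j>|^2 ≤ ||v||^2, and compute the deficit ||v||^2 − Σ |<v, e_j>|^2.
Σ |<v, e_j>|^2 = 2269/106; ||v||^2 = 23; deficit = 169/106

Write each e_j = u_j / sqrt(<u_j, u_j>) where u_j is the displayed integer vector. Then <v, e_j> = <v, u_j> / sqrt(<u_j, u_j>), so |<v, e_j>|^2 = <v, u_j>^2 / <u_j, u_j>.
Coefficients: <v, e_1> = 10/sqrt(7), <v, e_2> = -48/sqrt(364), <v, e_3> = -33/sqrt(1378).
Square and sum: Σ |<v, e_j>|^2 = 2269/106.
Compute ||v||^2 = v·v = 23.
Deficit = 23 − 2269/106 = 169/106 ≥ 0, confirming Bessel's inequality. (The deficit equals ||v − Σ <v,e_j> e_j||^2, the squared distance from v to span{e_j}.)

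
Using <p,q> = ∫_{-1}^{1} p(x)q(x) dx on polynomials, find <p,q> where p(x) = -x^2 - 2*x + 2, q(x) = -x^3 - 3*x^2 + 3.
<p,q> = 8

Expand the product: p(x)·q(x) = x^5 + 5*x^4 + 4*x^3 - 9*x^2 - 6*x + 6.
∫_{-1}^{1} of each monomial x^k gives [2/(k+1) if k even, 0 if k odd]. Integrating term-by-term (or equivalently evaluating the antiderivative F(x) = x^6/6 + x^5 + x^4 - 3*x^3 - 3*x^2 + 6*x at the endpoints):
  F(1) − F(−1) = 13/6 − (-35/6) = 8.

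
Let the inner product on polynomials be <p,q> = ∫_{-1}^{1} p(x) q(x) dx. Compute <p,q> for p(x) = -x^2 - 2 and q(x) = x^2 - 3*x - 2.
<p,q> = 38/5

Expand the product: p(x)·q(x) = -x^4 + 3*x^3 + 6*x + 4.
∫_{-1}^{1} of each monomial x^k gives [2/(k+1) if k even, 0 if k odd]. Integrating term-by-term (or equivalently evaluating the antiderivative F(x) = -x^5/5 + 3*x^4/4 + 3*x^2 + 4*x at the endpoints):
  F(1) − F(−1) = 151/20 − (-1/20) = 38/5.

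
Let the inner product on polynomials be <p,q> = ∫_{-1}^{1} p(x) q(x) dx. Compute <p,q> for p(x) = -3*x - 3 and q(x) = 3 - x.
<p,q> = -16

Expand the product: p(x)·q(x) = 3*x^2 - 6*x - 9.
∫_{-1}^{1} of each monomial x^k gives [2/(k+1) if k even, 0 if k odd]. Integrating term-by-term (or equivalently evaluating the antiderivative F(x) = x^3 - 3*x^2 - 9*x at the endpoints):
  F(1) − F(−1) = -11 − (5) = -16.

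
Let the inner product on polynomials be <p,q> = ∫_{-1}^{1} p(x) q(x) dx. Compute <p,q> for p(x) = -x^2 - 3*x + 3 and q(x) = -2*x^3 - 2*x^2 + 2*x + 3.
<p,q> = 56/5

Expand the product: p(x)·q(x) = 2*x^5 + 8*x^4 - 2*x^3 - 15*x^2 - 3*x + 9.
∫_{-1}^{1} of each monomial x^k gives [2/(k+1) if k even, 0 if k odd]. Integrating term-by-term (or equivalently evaluating the antiderivative F(x) = x^6/3 + 8*x^5/5 - x^4/2 - 5*x^3 - 3*x^2/2 + 9*x at the endpoints):
  F(1) − F(−1) = 59/15 − (-109/15) = 56/5.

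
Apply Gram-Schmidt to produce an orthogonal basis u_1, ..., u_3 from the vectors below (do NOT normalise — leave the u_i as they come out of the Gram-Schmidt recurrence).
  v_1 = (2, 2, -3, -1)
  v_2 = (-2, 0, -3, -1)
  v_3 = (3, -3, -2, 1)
Orthogonal basis:
  u_1 = (2, 2, -3, -1)
  u_2 = (-8/3, -2/3, -2, -2/3)
  u_3 = (50/27, -100/27, -29/18, 61/54)

Apply the Gram-Schmidt recurrence
  u_1 = v_1
  u_i = v_i − Σ_{j<i} ((v_i · u_j) / (u_j · u_j)) · u_j.

Step by step this gives:
  u_1 = (2, 2, -3, -1)
  u_2 = (-8/3, -2/3, -2, -2/3)
  u_3 = (50/27, -100/27, -29/18, 61/54)

Orthogonality check:
  u_2 · u_1 = 0 (should be 0)
  u_3 · u_1 = 0 (should be 0)
  u_3 · u_2 = 0 (should be 0)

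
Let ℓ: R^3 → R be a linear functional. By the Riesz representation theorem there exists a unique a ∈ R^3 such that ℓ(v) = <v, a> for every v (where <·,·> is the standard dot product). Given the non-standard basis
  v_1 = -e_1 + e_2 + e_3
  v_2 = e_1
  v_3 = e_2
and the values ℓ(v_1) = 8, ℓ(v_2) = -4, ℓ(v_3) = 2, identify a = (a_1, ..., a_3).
a = (-4, 2, 2)

Write a = (a_1, ..., a_3) in the standard basis. For each basis vector v_i, ℓ(v_i) = <v_i, a> is a linear equation in the a_j's. Collect the n equations into a matrix system V a = ℓ, where row i of V is v_i (expressed in the standard basis). Since V is invertible (lower-triangular with 1s on the diagonal, up to permutation), solve by back-substitution:
  V =
[[-1, 1, 1],
 [1, 0, 0],
 [0, 1, 0]]
  V a = (8, -4, 2)
Solving gives a = (-4, 2, 2).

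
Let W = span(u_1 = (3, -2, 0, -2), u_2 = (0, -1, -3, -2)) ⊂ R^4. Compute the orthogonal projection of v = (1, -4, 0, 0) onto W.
proj_W(v) = (195/101, -131/101, -3/101, -132/101)

Set up U = [u_1 | ... | u_2] ∈ R^(4×2). The projector onto W = col(U) is P = U (U^T U)^(-1) U^T.
Compute U^T U =
  [17, 6]
  [6, 14],
and U^T v = (11, 4).
Solve U^T U · c = U^T v for the coefficients: c = (65/101, 1/101). The projection is proj_W(v) = U c.
Check: (v - proj_W(v)) · u_1 = 0  (should be 0).
Check: (v - proj_W(v)) · u_2 = 0  (should be 0).
Result: proj_W(v) = (195/101, -131/101, -3/101, -132/101).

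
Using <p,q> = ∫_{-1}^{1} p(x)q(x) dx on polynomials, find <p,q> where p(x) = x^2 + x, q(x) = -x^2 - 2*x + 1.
<p,q> = -16/15

Expand the product: p(x)·q(x) = -x^4 - 3*x^3 - x^2 + x.
∫_{-1}^{1} of each monomial x^k gives [2/(k+1) if k even, 0 if k odd]. Integrating term-by-term (or equivalently evaluating the antiderivative F(x) = -x^5/5 - 3*x^4/4 - x^3/3 + x^2/2 at the endpoints):
  F(1) − F(−1) = -47/60 − (17/60) = -16/15.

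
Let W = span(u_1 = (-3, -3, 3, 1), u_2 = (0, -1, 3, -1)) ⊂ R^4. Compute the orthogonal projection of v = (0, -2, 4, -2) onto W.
proj_W(v) = (0, -16/11, 48/11, -16/11)

Set up U = [u_1 | ... | u_2] ∈ R^(4×2). The projector onto W = col(U) is P = U (U^T U)^(-1) U^T.
Compute U^T U =
  [28, 11]
  [11, 11],
and U^T v = (16, 16).
Solve U^T U · c = U^T v for the coefficients: c = (0, 16/11). The projection is proj_W(v) = U c.
Check: (v - proj_W(v)) · u_1 = 0  (should be 0).
Check: (v - proj_W(v)) · u_2 = 0  (should be 0).
Result: proj_W(v) = (0, -16/11, 48/11, -16/11).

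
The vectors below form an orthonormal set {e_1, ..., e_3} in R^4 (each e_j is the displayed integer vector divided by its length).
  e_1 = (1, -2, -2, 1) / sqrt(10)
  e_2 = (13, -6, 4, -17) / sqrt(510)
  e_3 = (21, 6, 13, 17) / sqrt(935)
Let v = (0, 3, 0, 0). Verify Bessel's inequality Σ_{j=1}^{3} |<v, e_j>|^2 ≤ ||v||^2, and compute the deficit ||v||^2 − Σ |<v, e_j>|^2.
Σ |<v, e_j>|^2 = 252/55; ||v||^2 = 9; deficit = 243/55

Write each e_j = u_j / sqrt(<u_j, u_j>) where u_j is the displayed integer vector. Then <v, e_j> = <v, u_j> / sqrt(<u_j, u_j>), so |<v, e_j>|^2 = <v, u_j>^2 / <u_j, u_j>.
Coefficients: <v, e_1> = -6/sqrt(10), <v, e_2> = -18/sqrt(510), <v, e_3> = 18/sqrt(935).
Square and sum: Σ |<v, e_j>|^2 = 252/55.
Compute ||v||^2 = v·v = 9.
Deficit = 9 − 252/55 = 243/55 ≥ 0, confirming Bessel's inequality. (The deficit equals ||v − Σ <v,e_j> e_j||^2, the squared distance from v to span{e_j}.)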